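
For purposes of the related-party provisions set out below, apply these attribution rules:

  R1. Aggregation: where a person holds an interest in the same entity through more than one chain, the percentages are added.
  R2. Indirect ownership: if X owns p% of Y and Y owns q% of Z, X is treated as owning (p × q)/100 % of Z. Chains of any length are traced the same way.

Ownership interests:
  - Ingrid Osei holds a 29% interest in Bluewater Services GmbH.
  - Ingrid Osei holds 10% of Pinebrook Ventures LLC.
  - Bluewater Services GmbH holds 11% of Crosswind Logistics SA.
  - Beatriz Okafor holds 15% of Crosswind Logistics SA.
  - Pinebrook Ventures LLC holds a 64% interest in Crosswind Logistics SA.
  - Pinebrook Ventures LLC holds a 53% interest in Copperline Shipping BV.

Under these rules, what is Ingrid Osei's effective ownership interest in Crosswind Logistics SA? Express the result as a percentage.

Chain via Pinebrook Ventures LLC (R2): 10% × 64% = 6.4% of Crosswind Logistics SA.
Chain via Bluewater Services GmbH (R2): 29% × 11% = 3.19% of Crosswind Logistics SA.
Aggregating (R1): 6.4% + 3.19% = 9.59%.

9.59%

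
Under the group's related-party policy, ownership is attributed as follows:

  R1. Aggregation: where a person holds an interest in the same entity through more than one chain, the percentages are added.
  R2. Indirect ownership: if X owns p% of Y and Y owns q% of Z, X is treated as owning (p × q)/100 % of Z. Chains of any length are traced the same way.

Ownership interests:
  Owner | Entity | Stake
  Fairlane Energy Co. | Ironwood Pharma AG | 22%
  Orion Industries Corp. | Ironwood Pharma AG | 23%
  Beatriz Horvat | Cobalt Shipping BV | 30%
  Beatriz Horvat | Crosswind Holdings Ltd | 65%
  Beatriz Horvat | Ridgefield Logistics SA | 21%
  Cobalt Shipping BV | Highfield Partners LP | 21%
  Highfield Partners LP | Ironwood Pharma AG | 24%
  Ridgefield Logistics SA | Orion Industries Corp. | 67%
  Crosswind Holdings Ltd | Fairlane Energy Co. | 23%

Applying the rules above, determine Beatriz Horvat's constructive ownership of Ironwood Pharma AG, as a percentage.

8.0371%

Chain via Cobalt Shipping BV → Highfield Partners LP (R2): 30% × 21% × 24% = 1.512% of Ironwood Pharma AG.
Chain via Crosswind Holdings Ltd → Fairlane Energy Co. (R2): 65% × 23% × 22% = 3.289% of Ironwood Pharma AG.
Chain via Ridgefield Logistics SA → Orion Industries Corp. (R2): 21% × 67% × 23% = 3.2361% of Ironwood Pharma AG.
Aggregating (R1): 1.512% + 3.289% + 3.2361% = 8.0371%.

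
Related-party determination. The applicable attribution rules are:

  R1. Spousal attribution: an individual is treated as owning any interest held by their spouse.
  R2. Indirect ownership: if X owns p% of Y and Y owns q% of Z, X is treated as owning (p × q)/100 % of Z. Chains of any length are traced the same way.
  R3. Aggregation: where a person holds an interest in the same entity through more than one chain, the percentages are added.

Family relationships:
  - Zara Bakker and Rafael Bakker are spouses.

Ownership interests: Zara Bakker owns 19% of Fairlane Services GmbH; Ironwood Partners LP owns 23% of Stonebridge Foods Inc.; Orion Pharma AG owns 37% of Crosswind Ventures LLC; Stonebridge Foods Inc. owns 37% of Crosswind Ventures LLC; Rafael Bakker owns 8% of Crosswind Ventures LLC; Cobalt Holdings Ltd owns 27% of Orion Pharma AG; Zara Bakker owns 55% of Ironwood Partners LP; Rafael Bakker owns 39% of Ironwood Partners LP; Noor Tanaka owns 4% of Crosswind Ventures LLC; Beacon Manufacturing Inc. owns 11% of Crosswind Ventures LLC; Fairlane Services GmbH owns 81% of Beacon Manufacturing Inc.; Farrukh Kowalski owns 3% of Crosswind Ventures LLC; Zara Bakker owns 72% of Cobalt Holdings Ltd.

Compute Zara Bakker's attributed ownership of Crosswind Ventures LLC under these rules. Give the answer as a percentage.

By spousal attribution (R1), Zara Bakker is treated as also owning Rafael Bakker's interest in Ironwood Partners LP, giving 55% + 39% = 94%.
By spousal attribution (R1), Zara Bakker is treated as owning Rafael Bakker's 8% interest in Crosswind Ventures LLC.
Chain via Cobalt Holdings Ltd → Orion Pharma AG (R2): 72% × 27% × 37% = 7.1928% of Crosswind Ventures LLC.
Chain via Fairlane Services GmbH → Beacon Manufacturing Inc. (R2): 19% × 81% × 11% = 1.6929% of Crosswind Ventures LLC.
Chain via Ironwood Partners LP → Stonebridge Foods Inc. (R2): 94% × 23% × 37% = 7.9994% of Crosswind Ventures LLC.
Direct interest in Crosswind Ventures LLC: 8%.
Aggregating (R3): 7.1928% + 1.6929% + 7.9994% + 8% = 24.8851%.

24.8851%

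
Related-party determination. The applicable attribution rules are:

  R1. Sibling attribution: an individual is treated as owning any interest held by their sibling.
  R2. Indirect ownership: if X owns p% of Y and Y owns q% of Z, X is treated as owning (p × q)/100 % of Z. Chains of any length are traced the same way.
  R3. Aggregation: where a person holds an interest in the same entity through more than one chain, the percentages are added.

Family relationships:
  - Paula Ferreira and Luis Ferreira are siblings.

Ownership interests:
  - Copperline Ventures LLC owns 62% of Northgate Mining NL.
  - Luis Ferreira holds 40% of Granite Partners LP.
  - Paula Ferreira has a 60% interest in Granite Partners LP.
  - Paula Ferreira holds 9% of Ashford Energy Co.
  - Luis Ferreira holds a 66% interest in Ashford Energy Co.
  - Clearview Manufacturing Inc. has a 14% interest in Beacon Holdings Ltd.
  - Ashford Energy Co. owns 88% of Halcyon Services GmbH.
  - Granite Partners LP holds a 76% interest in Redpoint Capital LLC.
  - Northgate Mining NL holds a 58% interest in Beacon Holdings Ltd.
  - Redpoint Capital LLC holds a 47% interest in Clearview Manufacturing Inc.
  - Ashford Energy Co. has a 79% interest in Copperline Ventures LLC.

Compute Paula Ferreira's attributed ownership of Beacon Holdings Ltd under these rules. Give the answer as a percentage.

26.3071%

By sibling attribution (R1), Paula Ferreira is treated as also owning Luis Ferreira's interest in Ashford Energy Co, giving 9% + 66% = 75%.
By sibling attribution (R1), Paula Ferreira is treated as also owning Luis Ferreira's interest in Granite Partners LP, giving 60% + 40% = 100%.
Chain via Ashford Energy Co. → Copperline Ventures LLC → Northgate Mining NL (R2): 75% × 79% × 62% × 58% = 21.3063% of Beacon Holdings Ltd.
Chain via Granite Partners LP → Redpoint Capital LLC → Clearview Manufacturing Inc. (R2): 100% × 76% × 47% × 14% = 5.0008% of Beacon Holdings Ltd.
Aggregating (R3): 21.3063% + 5.0008% = 26.3071%.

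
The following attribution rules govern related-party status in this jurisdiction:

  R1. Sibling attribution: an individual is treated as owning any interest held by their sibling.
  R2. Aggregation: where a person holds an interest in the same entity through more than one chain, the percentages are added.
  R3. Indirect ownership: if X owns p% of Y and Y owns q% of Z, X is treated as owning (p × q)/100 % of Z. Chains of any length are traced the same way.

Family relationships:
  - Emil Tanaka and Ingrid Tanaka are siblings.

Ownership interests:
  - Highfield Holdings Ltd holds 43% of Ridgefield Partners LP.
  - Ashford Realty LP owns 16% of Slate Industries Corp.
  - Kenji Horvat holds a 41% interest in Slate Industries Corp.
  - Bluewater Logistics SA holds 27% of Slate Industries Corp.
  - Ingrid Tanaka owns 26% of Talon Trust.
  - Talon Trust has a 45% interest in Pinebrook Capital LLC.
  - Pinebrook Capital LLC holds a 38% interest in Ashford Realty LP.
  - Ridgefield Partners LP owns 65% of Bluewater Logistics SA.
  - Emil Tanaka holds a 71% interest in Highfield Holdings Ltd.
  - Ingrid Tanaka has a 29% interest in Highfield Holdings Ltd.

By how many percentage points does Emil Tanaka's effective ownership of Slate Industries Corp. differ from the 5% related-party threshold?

3.25786

By sibling attribution (R1), Emil Tanaka is treated as also owning Ingrid Tanaka's interest in Highfield Holdings Ltd, giving 71% + 29% = 100%.
By sibling attribution (R1), Emil Tanaka is treated as owning Ingrid Tanaka's 26% interest in Talon Trust.
Chain via Highfield Holdings Ltd → Ridgefield Partners LP → Bluewater Logistics SA (R3): 100% × 43% × 65% × 27% = 7.5465% of Slate Industries Corp.
Chain via Talon Trust → Pinebrook Capital LLC → Ashford Realty LP (R3): 26% × 45% × 38% × 16% = 0.71136% of Slate Industries Corp.
Aggregating (R2): 7.5465% + 0.71136% = 8.25786%.
8.25786% exceeds the 5% threshold by 3.25786 percentage points.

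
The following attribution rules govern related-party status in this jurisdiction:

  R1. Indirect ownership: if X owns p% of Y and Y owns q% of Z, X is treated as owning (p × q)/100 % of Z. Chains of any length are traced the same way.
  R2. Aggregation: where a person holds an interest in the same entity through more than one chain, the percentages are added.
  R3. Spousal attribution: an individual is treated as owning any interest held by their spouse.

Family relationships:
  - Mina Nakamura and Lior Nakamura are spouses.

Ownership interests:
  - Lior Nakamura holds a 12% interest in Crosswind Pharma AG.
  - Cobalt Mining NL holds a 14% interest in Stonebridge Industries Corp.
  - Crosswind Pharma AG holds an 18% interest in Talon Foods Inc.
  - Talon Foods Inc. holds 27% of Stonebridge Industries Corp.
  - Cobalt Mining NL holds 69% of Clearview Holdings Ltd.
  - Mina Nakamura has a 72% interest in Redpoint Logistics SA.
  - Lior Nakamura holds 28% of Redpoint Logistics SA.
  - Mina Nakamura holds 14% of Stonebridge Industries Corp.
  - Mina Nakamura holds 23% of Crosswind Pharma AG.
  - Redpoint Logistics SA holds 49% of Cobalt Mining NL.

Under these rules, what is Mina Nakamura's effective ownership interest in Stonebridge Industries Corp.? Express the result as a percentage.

By spousal attribution (R3), Mina Nakamura is treated as also owning Lior Nakamura's interest in Crosswind Pharma AG, giving 23% + 12% = 35%.
By spousal attribution (R3), Mina Nakamura is treated as also owning Lior Nakamura's interest in Redpoint Logistics SA, giving 72% + 28% = 100%.
Chain via Crosswind Pharma AG → Talon Foods Inc. (R1): 35% × 18% × 27% = 1.701% of Stonebridge Industries Corp.
Chain via Redpoint Logistics SA → Cobalt Mining NL (R1): 100% × 49% × 14% = 6.86% of Stonebridge Industries Corp.
Direct interest in Stonebridge Industries Corp: 14%.
Aggregating (R2): 1.701% + 6.86% + 14% = 22.561%.

22.561%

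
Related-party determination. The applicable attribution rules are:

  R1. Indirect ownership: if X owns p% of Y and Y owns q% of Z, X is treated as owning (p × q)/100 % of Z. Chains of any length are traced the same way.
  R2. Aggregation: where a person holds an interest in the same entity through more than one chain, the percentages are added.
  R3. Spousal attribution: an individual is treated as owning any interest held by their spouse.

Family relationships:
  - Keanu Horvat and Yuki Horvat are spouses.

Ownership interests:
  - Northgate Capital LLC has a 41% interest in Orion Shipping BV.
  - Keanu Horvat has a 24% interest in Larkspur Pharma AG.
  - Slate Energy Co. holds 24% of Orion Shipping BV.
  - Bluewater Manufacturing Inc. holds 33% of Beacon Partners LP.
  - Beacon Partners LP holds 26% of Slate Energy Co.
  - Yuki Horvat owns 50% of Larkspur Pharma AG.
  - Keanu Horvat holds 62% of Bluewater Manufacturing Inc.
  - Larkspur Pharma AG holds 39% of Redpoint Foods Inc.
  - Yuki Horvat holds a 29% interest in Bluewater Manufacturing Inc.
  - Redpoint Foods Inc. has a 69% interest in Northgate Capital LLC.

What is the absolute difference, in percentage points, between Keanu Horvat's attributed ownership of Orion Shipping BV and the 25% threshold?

By spousal attribution (R3), Keanu Horvat is treated as also owning Yuki Horvat's interest in Bluewater Manufacturing Inc, giving 62% + 29% = 91%.
By spousal attribution (R3), Keanu Horvat is treated as also owning Yuki Horvat's interest in Larkspur Pharma AG, giving 24% + 50% = 74%.
Chain via Bluewater Manufacturing Inc. → Beacon Partners LP → Slate Energy Co. (R1): 91% × 33% × 26% × 24% = 1.873872% of Orion Shipping BV.
Chain via Larkspur Pharma AG → Redpoint Foods Inc. → Northgate Capital LLC (R1): 74% × 39% × 69% × 41% = 8.164494% of Orion Shipping BV.
Aggregating (R2): 1.873872% + 8.164494% = 10.038366%.
10.038366% falls short of the 25% threshold by 14.961634 percentage points.

14.961634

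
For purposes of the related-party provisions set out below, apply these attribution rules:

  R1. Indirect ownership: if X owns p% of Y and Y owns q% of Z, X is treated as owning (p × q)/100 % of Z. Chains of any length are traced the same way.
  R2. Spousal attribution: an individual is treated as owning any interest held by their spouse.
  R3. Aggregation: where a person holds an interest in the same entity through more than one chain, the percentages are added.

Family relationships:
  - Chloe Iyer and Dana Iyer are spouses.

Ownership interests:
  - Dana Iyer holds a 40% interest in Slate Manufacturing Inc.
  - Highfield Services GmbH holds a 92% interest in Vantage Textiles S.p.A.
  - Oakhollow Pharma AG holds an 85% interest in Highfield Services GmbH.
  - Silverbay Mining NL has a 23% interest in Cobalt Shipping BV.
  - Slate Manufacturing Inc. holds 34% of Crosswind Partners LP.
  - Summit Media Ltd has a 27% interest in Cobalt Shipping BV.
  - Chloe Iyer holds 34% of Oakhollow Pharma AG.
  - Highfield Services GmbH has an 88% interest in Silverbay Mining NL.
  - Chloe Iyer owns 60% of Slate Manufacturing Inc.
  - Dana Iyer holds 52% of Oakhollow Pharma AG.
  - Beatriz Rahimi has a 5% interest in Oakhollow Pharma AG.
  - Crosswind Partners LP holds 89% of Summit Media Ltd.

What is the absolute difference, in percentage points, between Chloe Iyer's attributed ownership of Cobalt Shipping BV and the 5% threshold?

By spousal attribution (R2), Chloe Iyer is treated as also owning Dana Iyer's interest in Oakhollow Pharma AG, giving 34% + 52% = 86%.
By spousal attribution (R2), Chloe Iyer is treated as also owning Dana Iyer's interest in Slate Manufacturing Inc, giving 60% + 40% = 100%.
Chain via Oakhollow Pharma AG → Highfield Services GmbH → Silverbay Mining NL (R1): 86% × 85% × 88% × 23% = 14.79544% of Cobalt Shipping BV.
Chain via Slate Manufacturing Inc. → Crosswind Partners LP → Summit Media Ltd (R1): 100% × 34% × 89% × 27% = 8.1702% of Cobalt Shipping BV.
Aggregating (R3): 14.79544% + 8.1702% = 22.96564%.
22.96564% exceeds the 5% threshold by 17.96564 percentage points.

17.96564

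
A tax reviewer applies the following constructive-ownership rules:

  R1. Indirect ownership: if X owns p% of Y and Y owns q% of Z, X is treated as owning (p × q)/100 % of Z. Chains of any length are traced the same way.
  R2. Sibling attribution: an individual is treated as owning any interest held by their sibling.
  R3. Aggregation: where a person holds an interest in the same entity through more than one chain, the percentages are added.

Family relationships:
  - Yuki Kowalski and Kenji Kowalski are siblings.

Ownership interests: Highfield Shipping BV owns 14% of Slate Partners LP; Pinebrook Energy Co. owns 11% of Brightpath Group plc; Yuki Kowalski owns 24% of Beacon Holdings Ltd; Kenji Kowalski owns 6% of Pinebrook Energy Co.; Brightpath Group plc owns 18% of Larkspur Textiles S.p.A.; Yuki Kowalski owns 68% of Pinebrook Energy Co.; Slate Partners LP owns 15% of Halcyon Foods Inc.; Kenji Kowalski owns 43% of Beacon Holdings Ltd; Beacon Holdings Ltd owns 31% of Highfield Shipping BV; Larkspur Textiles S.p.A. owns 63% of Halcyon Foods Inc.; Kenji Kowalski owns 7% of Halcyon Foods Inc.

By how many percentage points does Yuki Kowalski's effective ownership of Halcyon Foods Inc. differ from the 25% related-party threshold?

By sibling attribution (R2), Yuki Kowalski is treated as also owning Kenji Kowalski's interest in Beacon Holdings Ltd, giving 24% + 43% = 67%.
By sibling attribution (R2), Yuki Kowalski is treated as also owning Kenji Kowalski's interest in Pinebrook Energy Co, giving 68% + 6% = 74%.
By sibling attribution (R2), Yuki Kowalski is treated as owning Kenji Kowalski's 7% interest in Halcyon Foods Inc.
Chain via Beacon Holdings Ltd → Highfield Shipping BV → Slate Partners LP (R1): 67% × 31% × 14% × 15% = 0.43617% of Halcyon Foods Inc.
Chain via Pinebrook Energy Co. → Brightpath Group plc → Larkspur Textiles S.p.A. (R1): 74% × 11% × 18% × 63% = 0.923076% of Halcyon Foods Inc.
Direct interest in Halcyon Foods Inc: 7%.
Aggregating (R3): 0.43617% + 0.923076% + 7% = 8.359246%.
8.359246% falls short of the 25% threshold by 16.640754 percentage points.

16.640754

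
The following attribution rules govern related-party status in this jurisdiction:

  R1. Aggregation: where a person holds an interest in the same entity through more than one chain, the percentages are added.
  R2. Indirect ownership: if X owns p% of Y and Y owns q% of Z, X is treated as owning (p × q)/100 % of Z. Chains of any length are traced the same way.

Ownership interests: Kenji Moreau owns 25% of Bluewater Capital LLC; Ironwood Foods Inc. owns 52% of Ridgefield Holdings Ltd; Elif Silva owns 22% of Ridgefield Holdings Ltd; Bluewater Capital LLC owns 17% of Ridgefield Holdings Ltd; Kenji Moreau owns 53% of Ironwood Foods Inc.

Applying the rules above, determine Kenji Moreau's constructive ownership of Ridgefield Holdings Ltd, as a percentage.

Chain via Ironwood Foods Inc. (R2): 53% × 52% = 27.56% of Ridgefield Holdings Ltd.
Chain via Bluewater Capital LLC (R2): 25% × 17% = 4.25% of Ridgefield Holdings Ltd.
Aggregating (R1): 27.56% + 4.25% = 31.81%.

31.81%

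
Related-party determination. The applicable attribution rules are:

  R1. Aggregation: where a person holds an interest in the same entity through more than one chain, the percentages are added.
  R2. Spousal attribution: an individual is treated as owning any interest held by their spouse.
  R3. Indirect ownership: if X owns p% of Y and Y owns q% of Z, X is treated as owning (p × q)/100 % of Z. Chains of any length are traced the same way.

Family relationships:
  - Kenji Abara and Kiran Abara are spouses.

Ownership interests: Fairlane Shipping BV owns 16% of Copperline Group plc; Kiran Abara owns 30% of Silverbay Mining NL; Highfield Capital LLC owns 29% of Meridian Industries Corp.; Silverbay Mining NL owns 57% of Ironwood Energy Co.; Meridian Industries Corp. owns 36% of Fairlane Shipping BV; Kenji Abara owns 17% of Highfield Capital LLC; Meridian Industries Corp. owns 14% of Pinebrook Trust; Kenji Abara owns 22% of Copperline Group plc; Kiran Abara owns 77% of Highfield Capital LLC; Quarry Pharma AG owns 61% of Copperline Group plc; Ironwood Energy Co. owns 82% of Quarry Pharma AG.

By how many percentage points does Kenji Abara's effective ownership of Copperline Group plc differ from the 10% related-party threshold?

22.123596

By spousal attribution (R2), Kenji Abara is treated as also owning Kiran Abara's interest in Highfield Capital LLC, giving 17% + 77% = 94%.
By spousal attribution (R2), Kenji Abara is treated as owning Kiran Abara's 30% interest in Silverbay Mining NL.
Chain via Highfield Capital LLC → Meridian Industries Corp. → Fairlane Shipping BV (R3): 94% × 29% × 36% × 16% = 1.570176% of Copperline Group plc.
Direct interest in Copperline Group plc: 22%.
Chain via Silverbay Mining NL → Ironwood Energy Co. → Quarry Pharma AG (R3): 30% × 57% × 82% × 61% = 8.55342% of Copperline Group plc.
Aggregating (R1): 1.570176% + 22% + 8.55342% = 32.123596%.
32.123596% exceeds the 10% threshold by 22.123596 percentage points.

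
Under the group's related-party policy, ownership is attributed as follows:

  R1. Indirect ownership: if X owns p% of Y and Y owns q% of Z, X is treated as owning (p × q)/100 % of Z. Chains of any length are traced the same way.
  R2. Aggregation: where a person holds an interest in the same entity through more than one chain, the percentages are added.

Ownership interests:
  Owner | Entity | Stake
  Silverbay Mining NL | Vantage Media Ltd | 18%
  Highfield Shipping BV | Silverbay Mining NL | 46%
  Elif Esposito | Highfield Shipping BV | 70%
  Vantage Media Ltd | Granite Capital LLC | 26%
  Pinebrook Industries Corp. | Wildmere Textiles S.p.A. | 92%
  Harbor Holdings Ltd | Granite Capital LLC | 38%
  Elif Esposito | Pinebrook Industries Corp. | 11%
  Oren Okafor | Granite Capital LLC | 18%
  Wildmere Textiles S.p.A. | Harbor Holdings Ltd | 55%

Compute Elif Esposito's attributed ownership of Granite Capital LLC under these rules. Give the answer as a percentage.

Chain via Pinebrook Industries Corp. → Wildmere Textiles S.p.A. → Harbor Holdings Ltd (R1): 11% × 92% × 55% × 38% = 2.11508% of Granite Capital LLC.
Chain via Highfield Shipping BV → Silverbay Mining NL → Vantage Media Ltd (R1): 70% × 46% × 18% × 26% = 1.50696% of Granite Capital LLC.
Aggregating (R2): 2.11508% + 1.50696% = 3.62204%.

3.62204%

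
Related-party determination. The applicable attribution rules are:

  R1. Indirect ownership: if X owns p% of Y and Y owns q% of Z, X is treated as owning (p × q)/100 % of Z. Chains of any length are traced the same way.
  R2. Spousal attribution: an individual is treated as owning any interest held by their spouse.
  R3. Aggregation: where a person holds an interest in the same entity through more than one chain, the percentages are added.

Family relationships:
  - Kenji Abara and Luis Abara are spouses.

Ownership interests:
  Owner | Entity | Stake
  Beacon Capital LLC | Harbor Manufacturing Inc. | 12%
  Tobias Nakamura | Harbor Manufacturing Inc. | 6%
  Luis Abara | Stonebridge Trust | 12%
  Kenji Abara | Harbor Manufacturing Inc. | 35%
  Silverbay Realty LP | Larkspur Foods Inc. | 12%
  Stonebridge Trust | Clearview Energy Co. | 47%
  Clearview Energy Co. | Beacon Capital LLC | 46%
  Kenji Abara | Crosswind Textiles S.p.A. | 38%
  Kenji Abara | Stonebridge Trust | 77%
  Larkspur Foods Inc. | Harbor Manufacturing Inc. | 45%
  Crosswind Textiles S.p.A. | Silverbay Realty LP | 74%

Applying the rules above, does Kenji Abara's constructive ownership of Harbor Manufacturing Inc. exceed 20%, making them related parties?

By spousal attribution (R2), Kenji Abara is treated as also owning Luis Abara's interest in Stonebridge Trust, giving 77% + 12% = 89%.
Chain via Stonebridge Trust → Clearview Energy Co. → Beacon Capital LLC (R1): 89% × 47% × 46% × 12% = 2.309016% of Harbor Manufacturing Inc.
Chain via Crosswind Textiles S.p.A. → Silverbay Realty LP → Larkspur Foods Inc. (R1): 38% × 74% × 12% × 45% = 1.51848% of Harbor Manufacturing Inc.
Direct interest in Harbor Manufacturing Inc: 35%.
Aggregating (R3): 2.309016% + 1.51848% + 35% = 38.827496%.
38.827496% exceeds the 20% threshold, so Kenji is a related party to Harbor Manufacturing Inc.

Yes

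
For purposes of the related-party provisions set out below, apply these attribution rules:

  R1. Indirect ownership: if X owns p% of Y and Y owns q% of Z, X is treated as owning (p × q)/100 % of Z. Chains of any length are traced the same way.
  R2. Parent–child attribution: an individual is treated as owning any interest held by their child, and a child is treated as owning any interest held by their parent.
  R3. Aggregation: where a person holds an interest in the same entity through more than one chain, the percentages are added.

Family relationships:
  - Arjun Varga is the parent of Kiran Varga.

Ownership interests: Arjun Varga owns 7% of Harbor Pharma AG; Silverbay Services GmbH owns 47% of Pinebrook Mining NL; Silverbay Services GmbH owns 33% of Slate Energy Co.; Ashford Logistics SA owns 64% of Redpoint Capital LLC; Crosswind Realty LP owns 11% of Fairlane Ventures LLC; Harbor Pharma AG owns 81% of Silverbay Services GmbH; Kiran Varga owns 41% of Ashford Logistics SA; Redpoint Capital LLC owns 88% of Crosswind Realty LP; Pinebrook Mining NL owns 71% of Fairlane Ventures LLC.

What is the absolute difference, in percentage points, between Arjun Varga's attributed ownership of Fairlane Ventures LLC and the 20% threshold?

15.567889

By parent–child attribution (R2), Arjun Varga is treated as owning Kiran Varga's 41% interest in Ashford Logistics SA.
Chain via Harbor Pharma AG → Silverbay Services GmbH → Pinebrook Mining NL (R1): 7% × 81% × 47% × 71% = 1.892079% of Fairlane Ventures LLC.
Chain via Ashford Logistics SA → Redpoint Capital LLC → Crosswind Realty LP (R1): 41% × 64% × 88% × 11% = 2.540032% of Fairlane Ventures LLC.
Aggregating (R3): 1.892079% + 2.540032% = 4.432111%.
4.432111% falls short of the 20% threshold by 15.567889 percentage points.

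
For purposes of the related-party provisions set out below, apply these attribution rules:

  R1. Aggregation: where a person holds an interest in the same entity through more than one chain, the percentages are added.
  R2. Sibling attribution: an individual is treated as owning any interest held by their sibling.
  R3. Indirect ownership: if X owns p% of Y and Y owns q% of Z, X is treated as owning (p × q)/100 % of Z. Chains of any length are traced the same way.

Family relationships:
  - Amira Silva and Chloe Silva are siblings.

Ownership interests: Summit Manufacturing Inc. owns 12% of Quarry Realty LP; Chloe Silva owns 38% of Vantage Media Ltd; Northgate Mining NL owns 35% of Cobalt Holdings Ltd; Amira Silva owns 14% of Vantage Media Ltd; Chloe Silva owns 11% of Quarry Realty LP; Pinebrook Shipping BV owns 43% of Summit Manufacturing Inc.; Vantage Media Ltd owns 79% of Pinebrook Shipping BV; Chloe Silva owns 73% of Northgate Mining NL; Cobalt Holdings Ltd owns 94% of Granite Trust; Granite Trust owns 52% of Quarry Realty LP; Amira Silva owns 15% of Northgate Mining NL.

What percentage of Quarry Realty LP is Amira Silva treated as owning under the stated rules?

28.174768%

By sibling attribution (R2), Amira Silva is treated as also owning Chloe Silva's interest in Northgate Mining NL, giving 15% + 73% = 88%.
By sibling attribution (R2), Amira Silva is treated as also owning Chloe Silva's interest in Vantage Media Ltd, giving 14% + 38% = 52%.
By sibling attribution (R2), Amira Silva is treated as owning Chloe Silva's 11% interest in Quarry Realty LP.
Chain via Northgate Mining NL → Cobalt Holdings Ltd → Granite Trust (R3): 88% × 35% × 94% × 52% = 15.05504% of Quarry Realty LP.
Chain via Vantage Media Ltd → Pinebrook Shipping BV → Summit Manufacturing Inc. (R3): 52% × 79% × 43% × 12% = 2.119728% of Quarry Realty LP.
Direct interest in Quarry Realty LP: 11%.
Aggregating (R1): 15.05504% + 2.119728% + 11% = 28.174768%.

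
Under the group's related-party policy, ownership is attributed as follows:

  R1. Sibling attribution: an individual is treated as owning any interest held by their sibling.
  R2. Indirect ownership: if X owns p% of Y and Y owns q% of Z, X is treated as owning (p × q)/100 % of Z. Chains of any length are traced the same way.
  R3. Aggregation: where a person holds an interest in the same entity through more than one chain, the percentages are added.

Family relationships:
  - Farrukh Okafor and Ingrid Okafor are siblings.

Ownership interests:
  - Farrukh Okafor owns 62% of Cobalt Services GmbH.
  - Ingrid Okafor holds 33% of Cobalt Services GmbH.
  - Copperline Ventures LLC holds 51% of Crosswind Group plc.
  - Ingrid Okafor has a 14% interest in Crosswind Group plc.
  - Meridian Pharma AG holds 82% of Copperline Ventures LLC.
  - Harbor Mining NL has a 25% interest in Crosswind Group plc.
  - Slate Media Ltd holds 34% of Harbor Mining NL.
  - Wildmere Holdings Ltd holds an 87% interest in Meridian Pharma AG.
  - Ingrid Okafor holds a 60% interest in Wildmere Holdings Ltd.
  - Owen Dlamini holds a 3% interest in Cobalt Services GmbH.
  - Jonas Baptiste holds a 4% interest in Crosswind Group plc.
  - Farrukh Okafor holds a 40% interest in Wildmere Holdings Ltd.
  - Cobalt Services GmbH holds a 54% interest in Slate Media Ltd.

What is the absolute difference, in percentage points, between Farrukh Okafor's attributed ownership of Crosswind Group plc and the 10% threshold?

By sibling attribution (R1), Farrukh Okafor is treated as also owning Ingrid Okafor's interest in Wildmere Holdings Ltd, giving 40% + 60% = 100%.
By sibling attribution (R1), Farrukh Okafor is treated as also owning Ingrid Okafor's interest in Cobalt Services GmbH, giving 62% + 33% = 95%.
By sibling attribution (R1), Farrukh Okafor is treated as owning Ingrid Okafor's 14% interest in Crosswind Group plc.
Chain via Wildmere Holdings Ltd → Meridian Pharma AG → Copperline Ventures LLC (R2): 100% × 87% × 82% × 51% = 36.3834% of Crosswind Group plc.
Chain via Cobalt Services GmbH → Slate Media Ltd → Harbor Mining NL (R2): 95% × 54% × 34% × 25% = 4.3605% of Crosswind Group plc.
Direct interest in Crosswind Group plc: 14%.
Aggregating (R3): 36.3834% + 4.3605% + 14% = 54.7439%.
54.7439% exceeds the 10% threshold by 44.7439 percentage points.

44.7439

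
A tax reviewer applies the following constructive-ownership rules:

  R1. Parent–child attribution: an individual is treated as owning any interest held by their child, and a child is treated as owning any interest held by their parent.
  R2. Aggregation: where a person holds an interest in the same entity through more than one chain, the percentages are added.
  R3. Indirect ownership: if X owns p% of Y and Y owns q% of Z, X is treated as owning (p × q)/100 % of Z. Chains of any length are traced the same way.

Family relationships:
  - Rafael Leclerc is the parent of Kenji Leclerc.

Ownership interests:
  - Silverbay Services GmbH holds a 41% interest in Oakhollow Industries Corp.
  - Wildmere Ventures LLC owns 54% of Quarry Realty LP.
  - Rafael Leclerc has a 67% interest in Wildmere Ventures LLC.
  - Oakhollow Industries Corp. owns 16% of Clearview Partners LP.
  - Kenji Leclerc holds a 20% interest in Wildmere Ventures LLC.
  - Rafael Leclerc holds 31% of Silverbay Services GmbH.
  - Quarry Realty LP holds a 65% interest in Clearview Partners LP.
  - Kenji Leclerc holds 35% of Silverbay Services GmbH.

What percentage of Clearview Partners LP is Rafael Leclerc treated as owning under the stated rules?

34.8666%

By parent–child attribution (R1), Rafael Leclerc is treated as also owning Kenji Leclerc's interest in Silverbay Services GmbH, giving 31% + 35% = 66%.
By parent–child attribution (R1), Rafael Leclerc is treated as also owning Kenji Leclerc's interest in Wildmere Ventures LLC, giving 67% + 20% = 87%.
Chain via Silverbay Services GmbH → Oakhollow Industries Corp. (R3): 66% × 41% × 16% = 4.3296% of Clearview Partners LP.
Chain via Wildmere Ventures LLC → Quarry Realty LP (R3): 87% × 54% × 65% = 30.537% of Clearview Partners LP.
Aggregating (R2): 4.3296% + 30.537% = 34.8666%.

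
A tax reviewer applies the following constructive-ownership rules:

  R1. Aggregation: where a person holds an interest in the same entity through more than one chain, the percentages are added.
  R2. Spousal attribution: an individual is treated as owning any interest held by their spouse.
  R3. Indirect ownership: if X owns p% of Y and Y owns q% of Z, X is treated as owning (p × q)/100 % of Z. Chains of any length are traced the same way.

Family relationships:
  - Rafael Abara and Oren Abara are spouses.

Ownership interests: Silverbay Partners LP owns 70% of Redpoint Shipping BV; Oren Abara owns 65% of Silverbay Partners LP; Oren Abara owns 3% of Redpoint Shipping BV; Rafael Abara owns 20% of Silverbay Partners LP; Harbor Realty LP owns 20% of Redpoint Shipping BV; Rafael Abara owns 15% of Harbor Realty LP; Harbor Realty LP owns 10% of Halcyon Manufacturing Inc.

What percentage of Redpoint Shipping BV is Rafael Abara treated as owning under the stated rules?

By spousal attribution (R2), Rafael Abara is treated as also owning Oren Abara's interest in Silverbay Partners LP, giving 20% + 65% = 85%.
By spousal attribution (R2), Rafael Abara is treated as owning Oren Abara's 3% interest in Redpoint Shipping BV.
Chain via Harbor Realty LP (R3): 15% × 20% = 3% of Redpoint Shipping BV.
Chain via Silverbay Partners LP (R3): 85% × 70% = 59.5% of Redpoint Shipping BV.
Direct interest in Redpoint Shipping BV: 3%.
Aggregating (R1): 3% + 59.5% + 3% = 65.5%.

65.5%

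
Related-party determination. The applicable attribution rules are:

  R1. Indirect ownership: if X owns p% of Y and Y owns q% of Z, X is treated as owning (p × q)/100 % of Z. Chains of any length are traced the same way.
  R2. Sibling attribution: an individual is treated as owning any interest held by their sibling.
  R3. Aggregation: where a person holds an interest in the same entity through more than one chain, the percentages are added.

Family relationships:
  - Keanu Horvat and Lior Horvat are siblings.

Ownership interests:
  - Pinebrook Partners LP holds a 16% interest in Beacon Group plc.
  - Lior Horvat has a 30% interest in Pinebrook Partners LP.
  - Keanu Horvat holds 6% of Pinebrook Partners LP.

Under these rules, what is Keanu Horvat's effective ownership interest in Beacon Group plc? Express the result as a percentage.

5.76%

By sibling attribution (R2), Keanu Horvat is treated as also owning Lior Horvat's interest in Pinebrook Partners LP, giving 6% + 30% = 36%.
Chain via Pinebrook Partners LP (R1): 36% × 16% = 5.76% of Beacon Group plc.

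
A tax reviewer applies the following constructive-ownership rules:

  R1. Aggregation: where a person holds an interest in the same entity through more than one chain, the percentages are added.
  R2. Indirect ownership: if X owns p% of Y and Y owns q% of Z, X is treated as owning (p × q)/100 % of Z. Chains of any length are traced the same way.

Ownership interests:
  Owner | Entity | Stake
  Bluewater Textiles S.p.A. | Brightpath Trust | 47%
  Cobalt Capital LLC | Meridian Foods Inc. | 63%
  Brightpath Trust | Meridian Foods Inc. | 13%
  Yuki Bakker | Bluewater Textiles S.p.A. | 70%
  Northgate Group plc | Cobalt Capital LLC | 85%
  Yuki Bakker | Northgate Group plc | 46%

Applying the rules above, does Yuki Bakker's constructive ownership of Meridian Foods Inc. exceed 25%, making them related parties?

Yes

Chain via Northgate Group plc → Cobalt Capital LLC (R2): 46% × 85% × 63% = 24.633% of Meridian Foods Inc.
Chain via Bluewater Textiles S.p.A. → Brightpath Trust (R2): 70% × 47% × 13% = 4.277% of Meridian Foods Inc.
Aggregating (R1): 24.633% + 4.277% = 28.91%.
28.91% exceeds the 25% threshold, so Yuki is a related party to Meridian Foods Inc.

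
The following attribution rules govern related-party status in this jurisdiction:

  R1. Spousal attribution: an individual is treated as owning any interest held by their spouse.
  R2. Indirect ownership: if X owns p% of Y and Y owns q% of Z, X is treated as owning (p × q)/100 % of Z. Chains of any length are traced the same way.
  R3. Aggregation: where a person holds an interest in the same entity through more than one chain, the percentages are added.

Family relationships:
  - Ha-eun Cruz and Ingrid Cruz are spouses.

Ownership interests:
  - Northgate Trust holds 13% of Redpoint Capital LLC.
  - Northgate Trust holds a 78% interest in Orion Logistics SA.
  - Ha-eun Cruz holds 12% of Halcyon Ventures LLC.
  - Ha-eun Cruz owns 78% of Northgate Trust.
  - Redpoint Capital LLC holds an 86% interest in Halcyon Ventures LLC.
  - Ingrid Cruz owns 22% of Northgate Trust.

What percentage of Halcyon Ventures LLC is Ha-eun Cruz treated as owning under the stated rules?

By spousal attribution (R1), Ha-eun Cruz is treated as also owning Ingrid Cruz's interest in Northgate Trust, giving 78% + 22% = 100%.
Chain via Northgate Trust → Redpoint Capital LLC (R2): 100% × 13% × 86% = 11.18% of Halcyon Ventures LLC.
Direct interest in Halcyon Ventures LLC: 12%.
Aggregating (R3): 11.18% + 12% = 23.18%.

23.18%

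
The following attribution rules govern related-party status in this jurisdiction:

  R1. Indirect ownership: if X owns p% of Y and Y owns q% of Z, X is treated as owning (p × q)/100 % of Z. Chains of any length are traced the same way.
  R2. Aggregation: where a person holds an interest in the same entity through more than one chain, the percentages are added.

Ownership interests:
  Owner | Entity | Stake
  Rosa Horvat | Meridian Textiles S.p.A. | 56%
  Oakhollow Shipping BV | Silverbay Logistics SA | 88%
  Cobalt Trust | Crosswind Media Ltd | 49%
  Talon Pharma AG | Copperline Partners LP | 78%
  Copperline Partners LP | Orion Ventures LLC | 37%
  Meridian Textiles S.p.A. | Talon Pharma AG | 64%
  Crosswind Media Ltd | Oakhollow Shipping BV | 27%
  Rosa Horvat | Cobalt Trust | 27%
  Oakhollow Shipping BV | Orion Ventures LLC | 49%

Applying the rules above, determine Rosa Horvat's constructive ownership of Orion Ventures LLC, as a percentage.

Chain via Meridian Textiles S.p.A. → Talon Pharma AG → Copperline Partners LP (R1): 56% × 64% × 78% × 37% = 10.343424% of Orion Ventures LLC.
Chain via Cobalt Trust → Crosswind Media Ltd → Oakhollow Shipping BV (R1): 27% × 49% × 27% × 49% = 1.750329% of Orion Ventures LLC.
Aggregating (R2): 10.343424% + 1.750329% = 12.093753%.

12.093753%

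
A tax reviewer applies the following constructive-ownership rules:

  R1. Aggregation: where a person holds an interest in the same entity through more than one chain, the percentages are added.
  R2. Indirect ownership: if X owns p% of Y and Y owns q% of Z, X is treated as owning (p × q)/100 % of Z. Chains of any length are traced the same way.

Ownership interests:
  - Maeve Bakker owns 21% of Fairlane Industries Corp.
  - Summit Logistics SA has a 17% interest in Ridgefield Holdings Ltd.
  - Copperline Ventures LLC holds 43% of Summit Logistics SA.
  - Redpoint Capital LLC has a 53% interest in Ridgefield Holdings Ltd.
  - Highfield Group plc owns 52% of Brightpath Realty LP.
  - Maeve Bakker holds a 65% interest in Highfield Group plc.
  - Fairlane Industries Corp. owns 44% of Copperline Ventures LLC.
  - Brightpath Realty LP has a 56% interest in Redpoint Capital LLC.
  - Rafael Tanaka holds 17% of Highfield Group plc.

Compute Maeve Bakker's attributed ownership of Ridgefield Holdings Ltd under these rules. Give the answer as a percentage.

Chain via Highfield Group plc → Brightpath Realty LP → Redpoint Capital LLC (R2): 65% × 52% × 56% × 53% = 10.03184% of Ridgefield Holdings Ltd.
Chain via Fairlane Industries Corp. → Copperline Ventures LLC → Summit Logistics SA (R2): 21% × 44% × 43% × 17% = 0.675444% of Ridgefield Holdings Ltd.
Aggregating (R1): 10.03184% + 0.675444% = 10.707284%.

10.707284%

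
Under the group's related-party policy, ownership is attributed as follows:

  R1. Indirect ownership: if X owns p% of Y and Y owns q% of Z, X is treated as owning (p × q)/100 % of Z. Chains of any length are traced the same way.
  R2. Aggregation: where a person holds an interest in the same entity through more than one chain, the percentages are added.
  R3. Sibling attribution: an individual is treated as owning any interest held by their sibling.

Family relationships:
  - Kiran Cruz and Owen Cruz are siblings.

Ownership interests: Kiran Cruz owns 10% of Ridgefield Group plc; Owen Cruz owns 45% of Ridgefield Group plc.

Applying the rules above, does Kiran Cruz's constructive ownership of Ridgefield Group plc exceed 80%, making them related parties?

No

By sibling attribution (R3), Kiran Cruz is treated as also owning Owen Cruz's interest in Ridgefield Group plc, giving 10% + 45% = 55%.
Direct interest in Ridgefield Group plc: 55%.
55% does not exceed the 80% threshold, so Kiran is not a related party to Ridgefield Group plc.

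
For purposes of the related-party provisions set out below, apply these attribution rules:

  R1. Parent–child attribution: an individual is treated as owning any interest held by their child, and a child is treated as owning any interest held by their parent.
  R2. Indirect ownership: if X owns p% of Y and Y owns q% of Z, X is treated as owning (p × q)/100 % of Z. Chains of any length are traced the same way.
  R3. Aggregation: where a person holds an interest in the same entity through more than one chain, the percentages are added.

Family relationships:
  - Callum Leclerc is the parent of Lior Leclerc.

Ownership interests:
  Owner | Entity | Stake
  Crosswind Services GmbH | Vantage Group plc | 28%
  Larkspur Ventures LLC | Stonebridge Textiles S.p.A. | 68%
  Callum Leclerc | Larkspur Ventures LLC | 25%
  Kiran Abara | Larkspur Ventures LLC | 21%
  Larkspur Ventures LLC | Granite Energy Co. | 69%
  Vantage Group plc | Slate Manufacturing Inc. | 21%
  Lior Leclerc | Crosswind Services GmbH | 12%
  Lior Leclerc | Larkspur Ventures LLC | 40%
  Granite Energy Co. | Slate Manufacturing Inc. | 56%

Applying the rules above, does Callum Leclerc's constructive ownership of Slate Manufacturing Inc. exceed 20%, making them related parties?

By parent–child attribution (R1), Callum Leclerc is treated as also owning Lior Leclerc's interest in Larkspur Ventures LLC, giving 25% + 40% = 65%.
By parent–child attribution (R1), Callum Leclerc is treated as owning Lior Leclerc's 12% interest in Crosswind Services GmbH.
Chain via Larkspur Ventures LLC → Granite Energy Co. (R2): 65% × 69% × 56% = 25.116% of Slate Manufacturing Inc.
Chain via Crosswind Services GmbH → Vantage Group plc (R2): 12% × 28% × 21% = 0.7056% of Slate Manufacturing Inc.
Aggregating (R3): 25.116% + 0.7056% = 25.8216%.
25.8216% exceeds the 20% threshold, so Callum is a related party to Slate Manufacturing Inc.

Yes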